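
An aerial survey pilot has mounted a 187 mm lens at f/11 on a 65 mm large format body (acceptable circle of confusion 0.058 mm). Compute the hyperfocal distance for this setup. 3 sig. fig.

Hyperfocal distance H = f²/(N·c) + f = 187²/(11 × 0.058) + 187 = 34969/0.638 + 187 ≈ 54997.3 mm ≈ 55.0 m.

55.0 m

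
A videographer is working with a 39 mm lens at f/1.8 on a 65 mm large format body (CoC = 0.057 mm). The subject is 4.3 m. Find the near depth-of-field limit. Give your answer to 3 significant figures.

3.34 m

Hyperfocal distance H = f²/(N·c) + f = 39²/(1.8 × 0.057) + 39 = 1521/0.1026 + 39 ≈ 14863.6 mm ≈ 14.86 m.
Near limit Dn = s·(H − f)/(H + s − 2f) = 4300 × (14863.6 − 39) / (14863.6 + 4300 − 2 × 39) = 4300 × 14824.6 / 19085.6 ≈ 3340.0 mm ≈ 3.34 m.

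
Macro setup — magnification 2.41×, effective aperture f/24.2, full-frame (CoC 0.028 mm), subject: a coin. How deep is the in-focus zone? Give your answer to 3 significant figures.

0.233 mm

At magnification m, DoF ≈ 2·N_eff·c/m² = 2 × 24.2 × 0.028 / 2.41² = 1.355 / 5.808 ≈ 0.233 mm.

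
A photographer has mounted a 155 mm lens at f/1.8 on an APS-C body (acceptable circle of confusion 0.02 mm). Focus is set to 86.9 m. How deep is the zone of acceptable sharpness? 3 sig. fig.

23.0 m

Hyperfocal distance H = f²/(N·c) + f = 155²/(1.8 × 0.02) + 155 = 24025/0.036 + 155 ≈ 667516.1 mm ≈ 667.5 m.
Near limit Dn = s·(H − f)/(H + s − 2f) = 86900 × (667516.1 − 155) / (667516.1 + 86900 − 2 × 155) = 86900 × 667361.1 / 754106.1 ≈ 76904 mm.
Far limit Df = s·(H − f)/(H − s) = 86900 × (667516.1 − 155) / (667516.1 − 86900) = 86900 × 667361.1 / 580616.1 ≈ 99883 mm.
Depth of field = Df − Dn = 99883 − 76904 ≈ 22979 mm ≈ 23.0 m.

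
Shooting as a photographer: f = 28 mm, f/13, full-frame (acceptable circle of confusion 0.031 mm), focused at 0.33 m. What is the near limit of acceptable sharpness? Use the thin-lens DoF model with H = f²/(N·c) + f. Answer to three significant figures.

Hyperfocal distance H = f²/(N·c) + f = 28²/(13 × 0.031) + 28 = 784/0.403 + 28 ≈ 1973.4 mm ≈ 1.973 m.
Near limit Dn = s·(H − f)/(H + s − 2f) = 330 × (1973.4 − 28) / (1973.4 + 330 − 2 × 28) = 330 × 1945.4 / 2247.4 ≈ 285.66 mm.

286 mm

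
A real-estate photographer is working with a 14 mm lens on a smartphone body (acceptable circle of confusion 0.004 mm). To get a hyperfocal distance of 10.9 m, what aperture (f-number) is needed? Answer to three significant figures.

f/4.50

Rearrange H = f²/(N·c) + f for N: N = f² / ((H − f)·c).
N = 14² / ((10900 − 14) × 0.004) = 196 / 43.54 ≈ 4.50.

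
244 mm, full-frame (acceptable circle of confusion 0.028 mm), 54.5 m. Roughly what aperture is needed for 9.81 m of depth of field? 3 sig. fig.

Write h = H − f = f²/(N·c). The thin-lens limits are Dn = s·h/(h + (s−f)) and Df = s·h/(h − (s−f)), so DoF = Df − Dn = 2·s·(s−f)·h / (h² − (s−f)²).
That is a quadratic in h: DoF·h² − 2·s·(s−f)·h − DoF·(s−f)² = 0 ⇒ h = (s−f)·(s + √(s² + DoF²)) / DoF = 54256 × (54500 + √(54500² + 9810²)) / 9810 = 54256 × (54500 + 55375.9) / 9810 ≈ 607689 mm.
Then N = f²/(c·h) = 244² / (0.028 × 607689) = 59536 / 17015 ≈ 3.50.

f/3.50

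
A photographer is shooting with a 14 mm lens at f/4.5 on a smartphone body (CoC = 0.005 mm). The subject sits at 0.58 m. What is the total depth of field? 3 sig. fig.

75.7 mm

Hyperfocal distance H = f²/(N·c) + f = 14²/(4.5 × 0.005) + 14 = 196/0.0225 + 14 ≈ 8725.1 mm ≈ 8.725 m.
Near limit Dn = s·(H − f)/(H + s − 2f) = 580 × (8725.1 − 14) / (8725.1 + 580 − 2 × 14) = 580 × 8711.1 / 9277.1 ≈ 544.614 mm.
Far limit Df = s·(H − f)/(H − s) = 580 × (8725.1 − 14) / (8725.1 − 580) = 580 × 8711.1 / 8145.1 ≈ 620.304 mm.
Depth of field = Df − Dn = 620.304 − 544.614 ≈ 75.690 mm.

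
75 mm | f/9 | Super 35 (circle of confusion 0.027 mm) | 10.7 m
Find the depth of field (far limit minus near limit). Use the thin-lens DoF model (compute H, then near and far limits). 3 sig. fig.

12.4 m

Hyperfocal distance H = f²/(N·c) + f = 75²/(9 × 0.027) + 75 = 5625/0.243 + 75 ≈ 23223.1 mm ≈ 23.22 m.
Near limit Dn = s·(H − f)/(H + s − 2f) = 10700 × (23223.1 − 75) / (23223.1 + 10700 − 2 × 75) = 10700 × 23148.1 / 33773.1 ≈ 7334 mm.
Far limit Df = s·(H − f)/(H − s) = 10700 × (23223.1 − 75) / (23223.1 − 10700) = 10700 × 23148.1 / 12523.1 ≈ 19778 mm.
Depth of field = Df − Dn = 19778 − 7334 ≈ 12444 mm ≈ 12.4 m.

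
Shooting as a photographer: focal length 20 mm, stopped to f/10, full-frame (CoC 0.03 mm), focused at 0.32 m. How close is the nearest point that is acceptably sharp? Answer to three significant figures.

Hyperfocal distance H = f²/(N·c) + f = 20²/(10 × 0.03) + 20 = 400/0.3 + 20 ≈ 1353.3 mm ≈ 1.353 m.
Near limit Dn = s·(H − f)/(H + s − 2f) = 320 × (1353.3 − 20) / (1353.3 + 320 − 2 × 20) = 320 × 1333.3 / 1633.3 ≈ 261.22 mm.

261 mm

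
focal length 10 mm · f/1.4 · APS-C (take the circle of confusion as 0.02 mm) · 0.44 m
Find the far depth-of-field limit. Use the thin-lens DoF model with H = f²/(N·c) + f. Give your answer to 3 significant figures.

Hyperfocal distance H = f²/(N·c) + f = 10²/(1.4 × 0.02) + 10 = 100/0.028 + 10 ≈ 3581.4 mm ≈ 3.581 m.
Far limit Df = s·(H − f)/(H − s) = 440 × (3581.4 − 10) / (3581.4 − 440) = 440 × 3571.4 / 3141.4 ≈ 500.23 mm ≈ 0.500 m.

0.500 m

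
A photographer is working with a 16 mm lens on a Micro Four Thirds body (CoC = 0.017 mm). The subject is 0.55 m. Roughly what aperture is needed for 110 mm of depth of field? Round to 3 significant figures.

f/2.79

Write h = H − f = f²/(N·c). The thin-lens limits are Dn = s·h/(h + (s−f)) and Df = s·h/(h − (s−f)), so DoF = Df − Dn = 2·s·(s−f)·h / (h² − (s−f)²).
That is a quadratic in h: DoF·h² − 2·s·(s−f)·h − DoF·(s−f)² = 0 ⇒ h = (s−f)·(s + √(s² + DoF²)) / DoF = 534 × (550 + √(550² + 110²)) / 110 = 534 × (550 + 560.892) / 110 ≈ 5392.9 mm.
Then N = f²/(c·h) = 16² / (0.017 × 5392.9) = 256 / 91.679 ≈ 2.79.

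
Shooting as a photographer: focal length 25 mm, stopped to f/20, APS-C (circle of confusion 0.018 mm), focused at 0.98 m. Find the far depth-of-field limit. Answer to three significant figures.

2.18 m

Hyperfocal distance H = f²/(N·c) + f = 25²/(20 × 0.018) + 25 = 625/0.36 + 25 ≈ 1761.1 mm ≈ 1.761 m.
Far limit Df = s·(H − f)/(H − s) = 980 × (1761.1 − 25) / (1761.1 − 980) = 980 × 1736.1 / 781.1 ≈ 2178.2 mm ≈ 2.18 m.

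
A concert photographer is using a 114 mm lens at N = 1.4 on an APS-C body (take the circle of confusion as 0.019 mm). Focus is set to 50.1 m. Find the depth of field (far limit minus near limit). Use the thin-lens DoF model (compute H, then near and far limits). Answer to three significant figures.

Hyperfocal distance H = f²/(N·c) + f = 114²/(1.4 × 0.019) + 114 = 12996/0.0266 + 114 ≈ 488685.4 mm ≈ 488.7 m.
Near limit Dn = s·(H − f)/(H + s − 2f) = 50100 × (488685.4 − 114) / (488685.4 + 50100 − 2 × 114) = 50100 × 488571.4 / 538557.4 ≈ 45450 mm.
Far limit Df = s·(H − f)/(H − s) = 50100 × (488685.4 − 114) / (488685.4 − 50100) = 50100 × 488571.4 / 438585.4 ≈ 55810 mm.
Depth of field = Df − Dn = 55810 − 45450 ≈ 10360 mm ≈ 10.4 m.

10.4 m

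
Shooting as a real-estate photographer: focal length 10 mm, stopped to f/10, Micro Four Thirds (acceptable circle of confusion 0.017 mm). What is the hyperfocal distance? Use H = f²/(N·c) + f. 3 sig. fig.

0.598 m

Hyperfocal distance H = f²/(N·c) + f = 10²/(10 × 0.017) + 10 = 100/0.17 + 10 ≈ 598.2 mm ≈ 0.598 m.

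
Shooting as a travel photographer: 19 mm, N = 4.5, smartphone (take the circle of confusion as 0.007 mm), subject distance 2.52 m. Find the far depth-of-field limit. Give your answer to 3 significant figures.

Hyperfocal distance H = f²/(N·c) + f = 19²/(4.5 × 0.007) + 19 = 361/0.0315 + 19 ≈ 11479.3 mm ≈ 11.48 m.
Far limit Df = s·(H − f)/(H − s) = 2520 × (11479.3 − 19) / (11479.3 − 2520) = 2520 × 11460.3 / 8959.3 ≈ 3223.5 mm ≈ 3.22 m.

3.22 m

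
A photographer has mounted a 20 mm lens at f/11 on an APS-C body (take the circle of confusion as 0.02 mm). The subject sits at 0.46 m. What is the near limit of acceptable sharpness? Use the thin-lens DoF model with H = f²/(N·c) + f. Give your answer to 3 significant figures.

370 mm

Hyperfocal distance H = f²/(N·c) + f = 20²/(11 × 0.02) + 20 = 400/0.22 + 20 ≈ 1838.2 mm ≈ 1.838 m.
Near limit Dn = s·(H − f)/(H + s − 2f) = 460 × (1838.2 − 20) / (1838.2 + 460 − 2 × 20) = 460 × 1818.2 / 2258.2 ≈ 370.37 mm.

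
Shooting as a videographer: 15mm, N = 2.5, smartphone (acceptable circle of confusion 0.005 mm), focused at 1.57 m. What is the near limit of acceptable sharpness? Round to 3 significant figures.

1.45 m

Hyperfocal distance H = f²/(N·c) + f = 15²/(2.5 × 0.005) + 15 = 225/0.0125 + 15 ≈ 18015.0 mm ≈ 18.02 m.
Near limit Dn = s·(H − f)/(H + s − 2f) = 1570 × (18015.0 − 15) / (18015.0 + 1570 − 2 × 15) = 1570 × 18000.0 / 19555.0 ≈ 1445.2 mm ≈ 1.45 m.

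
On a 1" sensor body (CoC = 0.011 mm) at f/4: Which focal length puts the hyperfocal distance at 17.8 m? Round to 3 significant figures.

From H = f²/(N·c) + f, with f ≪ H: f ≈ √(H·N·c) = √(17800 × 4 × 0.011) = √783.20 ≈ 27.99 mm.
The +f correction barely moves this — solving exactly, f² + N·c·f − N·c·H = 0 ⇒ f = (−N·c + √((N·c)² + 4·N·c·H))/2 = (−0.044 + √3132.8)/2 ≈ 27.964 mm, so f ≈ 28.0 mm.

28.0 mm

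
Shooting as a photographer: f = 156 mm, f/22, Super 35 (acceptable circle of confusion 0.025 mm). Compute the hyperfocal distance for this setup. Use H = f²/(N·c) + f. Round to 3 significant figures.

Hyperfocal distance H = f²/(N·c) + f = 156²/(22 × 0.025) + 156 = 24336/0.55 + 156 ≈ 44403.3 mm ≈ 44.4 m.

44.4 m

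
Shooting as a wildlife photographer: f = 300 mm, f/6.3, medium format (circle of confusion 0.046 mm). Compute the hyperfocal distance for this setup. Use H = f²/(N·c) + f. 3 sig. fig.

Hyperfocal distance H = f²/(N·c) + f = 300²/(6.3 × 0.046) + 300 = 90000/0.2898 + 300 ≈ 310859.0 mm ≈ 311 m.

311 m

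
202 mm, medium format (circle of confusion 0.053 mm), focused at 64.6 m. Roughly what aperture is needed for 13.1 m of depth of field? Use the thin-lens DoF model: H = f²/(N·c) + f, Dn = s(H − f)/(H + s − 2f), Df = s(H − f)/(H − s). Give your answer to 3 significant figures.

Write h = H − f = f²/(N·c). The thin-lens limits are Dn = s·h/(h + (s−f)) and Df = s·h/(h − (s−f)), so DoF = Df − Dn = 2·s·(s−f)·h / (h² − (s−f)²).
That is a quadratic in h: DoF·h² − 2·s·(s−f)·h − DoF·(s−f)² = 0 ⇒ h = (s−f)·(s + √(s² + DoF²)) / DoF = 64398 × (64600 + √(64600² + 13100²)) / 13100 = 64398 × (64600 + 65914.9) / 13100 ≈ 641595 mm.
Then N = f²/(c·h) = 202² / (0.053 × 641595) = 40804 / 34005 ≈ 1.20.

f/1.20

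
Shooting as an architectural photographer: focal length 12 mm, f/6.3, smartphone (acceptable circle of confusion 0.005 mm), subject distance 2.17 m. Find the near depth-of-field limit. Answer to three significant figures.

1.47 m

Hyperfocal distance H = f²/(N·c) + f = 12²/(6.3 × 0.005) + 12 = 144/0.0315 + 12 ≈ 4583.4 mm ≈ 4.583 m.
Near limit Dn = s·(H − f)/(H + s − 2f) = 2170 × (4583.4 − 12) / (4583.4 + 2170 − 2 × 12) = 2170 × 4571.4 / 6729.4 ≈ 1474.1 mm ≈ 1.47 m.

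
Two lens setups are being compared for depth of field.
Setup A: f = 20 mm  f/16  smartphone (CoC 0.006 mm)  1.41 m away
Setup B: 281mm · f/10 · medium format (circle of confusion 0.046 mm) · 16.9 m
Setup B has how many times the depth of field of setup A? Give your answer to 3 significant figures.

3.12

Setup A: H = 20²/(16×0.006) + 20 ≈ 4186.7 mm; DoF = Df − Dn = 2115.8 − 1057.3 ≈ 1058.5 mm.
Setup B: H = 281²/(10×0.046) + 281 ≈ 171935.3 mm; DoF = Df − Dn = 18711.6 − 15408.2 ≈ 3303.4 mm.
Ratio = 3303.4 / 1058.5 ≈ 3.12.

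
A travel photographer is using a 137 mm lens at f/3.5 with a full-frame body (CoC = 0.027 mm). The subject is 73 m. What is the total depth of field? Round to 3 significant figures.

Hyperfocal distance H = f²/(N·c) + f = 137²/(3.5 × 0.027) + 137 = 18769/0.0945 + 137 ≈ 198750.8 mm ≈ 198.8 m.
Near limit Dn = s·(H − f)/(H + s − 2f) = 73000 × (198750.8 − 137) / (198750.8 + 73000 − 2 × 137) = 73000 × 198613.8 / 271476.8 ≈ 53407 mm.
Far limit Df = s·(H − f)/(H − s) = 73000 × (198750.8 − 137) / (198750.8 − 73000) = 73000 × 198613.8 / 125750.8 ≈ 115298 mm.
Depth of field = Df − Dn = 115298 − 53407 ≈ 61891 mm ≈ 61.9 m.

61.9 m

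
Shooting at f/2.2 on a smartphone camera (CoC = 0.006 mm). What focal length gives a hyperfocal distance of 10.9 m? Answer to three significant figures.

12.0 mm

From H = f²/(N·c) + f, with f ≪ H: f ≈ √(H·N·c) = √(10900 × 2.2 × 0.006) = √143.88 ≈ 11.99 mm.
The +f correction barely moves this — solving exactly, f² + N·c·f − N·c·H = 0 ⇒ f = (−N·c + √((N·c)² + 4·N·c·H))/2 = (−0.0132 + √575.52)/2 ≈ 11.988 mm, so f ≈ 12.0 mm.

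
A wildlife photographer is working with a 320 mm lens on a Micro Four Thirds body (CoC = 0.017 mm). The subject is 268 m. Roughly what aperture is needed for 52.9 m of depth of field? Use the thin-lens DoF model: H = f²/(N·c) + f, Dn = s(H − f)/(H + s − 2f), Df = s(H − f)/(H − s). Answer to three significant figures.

f/2.20

Write h = H − f = f²/(N·c). The thin-lens limits are Dn = s·h/(h + (s−f)) and Df = s·h/(h − (s−f)), so DoF = Df − Dn = 2·s·(s−f)·h / (h² − (s−f)²).
That is a quadratic in h: DoF·h² − 2·s·(s−f)·h − DoF·(s−f)² = 0 ⇒ h = (s−f)·(s + √(s² + DoF²)) / DoF = 267680 × (268000 + √(268000² + 52900²)) / 52900 = 267680 × (268000 + 273171) / 52900 ≈ 2738387 mm.
Then N = f²/(c·h) = 320² / (0.017 × 2738387) = 102400 / 46553 ≈ 2.20.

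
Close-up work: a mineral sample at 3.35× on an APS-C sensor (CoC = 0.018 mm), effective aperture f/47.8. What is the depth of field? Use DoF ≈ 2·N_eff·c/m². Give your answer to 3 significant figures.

0.153 mm

At magnification m, DoF ≈ 2·N_eff·c/m² = 2 × 47.8 × 0.018 / 3.35² = 1.721 / 11.22 ≈ 0.153 mm.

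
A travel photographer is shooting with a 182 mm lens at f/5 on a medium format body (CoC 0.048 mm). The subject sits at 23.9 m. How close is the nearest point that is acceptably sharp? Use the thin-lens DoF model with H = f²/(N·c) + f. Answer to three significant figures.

Hyperfocal distance H = f²/(N·c) + f = 182²/(5 × 0.048) + 182 = 33124/0.24 + 182 ≈ 138198.7 mm ≈ 138.2 m.
Near limit Dn = s·(H − f)/(H + s − 2f) = 23900 × (138198.7 − 182) / (138198.7 + 23900 − 2 × 182) = 23900 × 138016.7 / 161734.7 ≈ 20395 mm ≈ 20.4 m.

20.4 m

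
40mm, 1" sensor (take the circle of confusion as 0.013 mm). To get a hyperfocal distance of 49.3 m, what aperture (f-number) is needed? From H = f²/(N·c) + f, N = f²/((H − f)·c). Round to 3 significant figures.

f/2.50

Rearrange H = f²/(N·c) + f for N: N = f² / ((H − f)·c).
N = 40² / ((49300 − 40) × 0.013) = 1600 / 640.4 ≈ 2.50.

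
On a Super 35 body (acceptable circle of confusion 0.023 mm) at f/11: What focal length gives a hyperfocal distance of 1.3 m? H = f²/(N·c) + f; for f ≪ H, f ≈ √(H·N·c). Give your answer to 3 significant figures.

From H = f²/(N·c) + f, with f ≪ H: f ≈ √(H·N·c) = √(1300 × 11 × 0.023) = √328.90 ≈ 18.14 mm.
Exact: f² + N·c·f − N·c·H = 0 ⇒ f = (−N·c + √((N·c)² + 4·N·c·H))/2 = (−0.253 + √1315.7)/2 ≈ 18.010 mm ≈ 18.0 mm.

18.0 mm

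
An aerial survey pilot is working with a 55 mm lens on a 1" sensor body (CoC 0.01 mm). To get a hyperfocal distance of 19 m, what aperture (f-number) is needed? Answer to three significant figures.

f/16

Rearrange H = f²/(N·c) + f for N: N = f² / ((H − f)·c).
N = 55² / ((19000 − 55) × 0.01) = 3025 / 189.5 ≈ 16.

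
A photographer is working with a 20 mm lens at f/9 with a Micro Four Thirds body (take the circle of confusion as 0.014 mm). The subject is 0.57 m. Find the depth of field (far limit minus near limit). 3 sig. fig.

Hyperfocal distance H = f²/(N·c) + f = 20²/(9 × 0.014) + 20 = 400/0.126 + 20 ≈ 3194.6 mm ≈ 3.195 m.
Near limit Dn = s·(H − f)/(H + s − 2f) = 570 × (3194.6 − 20) / (3194.6 + 570 − 2 × 20) = 570 × 3174.6 / 3724.6 ≈ 485.83 mm.
Far limit Df = s·(H − f)/(H − s) = 570 × (3194.6 − 20) / (3194.6 − 570) = 570 × 3174.6 / 2624.6 ≈ 689.45 mm.
Depth of field = Df − Dn = 689.45 − 485.83 ≈ 203.62 mm.

204 mm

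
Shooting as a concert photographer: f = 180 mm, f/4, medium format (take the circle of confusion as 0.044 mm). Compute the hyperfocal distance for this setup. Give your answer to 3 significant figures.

Hyperfocal distance H = f²/(N·c) + f = 180²/(4 × 0.044) + 180 = 32400/0.176 + 180 ≈ 184270.9 mm ≈ 184 m.

184 m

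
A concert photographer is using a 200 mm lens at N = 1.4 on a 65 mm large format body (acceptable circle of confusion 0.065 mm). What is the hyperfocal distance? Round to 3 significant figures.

Hyperfocal distance H = f²/(N·c) + f = 200²/(1.4 × 0.065) + 200 = 40000/0.091 + 200 ≈ 439760.4 mm ≈ 440 m.

440 m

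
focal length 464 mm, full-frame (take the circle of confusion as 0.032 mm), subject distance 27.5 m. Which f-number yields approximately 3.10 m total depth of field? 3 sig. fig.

f/14

Write h = H − f = f²/(N·c). The thin-lens limits are Dn = s·h/(h + (s−f)) and Df = s·h/(h − (s−f)), so DoF = Df − Dn = 2·s·(s−f)·h / (h² − (s−f)²).
That is a quadratic in h: DoF·h² − 2·s·(s−f)·h − DoF·(s−f)² = 0 ⇒ h = (s−f)·(s + √(s² + DoF²)) / DoF = 27036 × (27500 + √(27500² + 3100²)) / 3100 = 27036 × (27500 + 27674.2) / 3100 ≈ 481190 mm.
Then N = f²/(c·h) = 464² / (0.032 × 481190) = 215296 / 15398 ≈ 14.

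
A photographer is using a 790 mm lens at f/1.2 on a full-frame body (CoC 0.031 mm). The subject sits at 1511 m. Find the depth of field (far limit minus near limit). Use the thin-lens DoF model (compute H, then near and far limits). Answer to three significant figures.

Hyperfocal distance H = f²/(N·c) + f = 790²/(1.2 × 0.031) + 790 = 624100/0.0372 + 790 ≈ 16777671.7 mm ≈ 16778 m.
Near limit Dn = s·(H − f)/(H + s − 2f) = 1511000 × (16777671.7 − 790) / (16777671.7 + 1511000 − 2 × 790) = 1511000 × 16776881.7 / 18287091.7 ≈ 1386216 mm.
Far limit Df = s·(H − f)/(H − s) = 1511000 × (16777671.7 − 790) / (16777671.7 − 1511000) = 1511000 × 16776881.7 / 15266671.7 ≈ 1660471 mm.
Depth of field = Df − Dn = 1660471 − 1386216 ≈ 274255 mm ≈ 274 m.

274 m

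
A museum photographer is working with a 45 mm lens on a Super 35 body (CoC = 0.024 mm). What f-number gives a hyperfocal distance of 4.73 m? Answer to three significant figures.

Rearrange H = f²/(N·c) + f for N: N = f² / ((H − f)·c).
N = 45² / ((4730 − 45) × 0.024) = 2025 / 112.4 ≈ 18.

f/18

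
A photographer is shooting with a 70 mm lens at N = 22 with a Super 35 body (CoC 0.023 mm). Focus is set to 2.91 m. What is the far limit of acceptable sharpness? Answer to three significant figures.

Hyperfocal distance H = f²/(N·c) + f = 70²/(22 × 0.023) + 70 = 4900/0.506 + 70 ≈ 9753.8 mm ≈ 9.754 m.
Far limit Df = s·(H − f)/(H − s) = 2910 × (9753.8 − 70) / (9753.8 − 2910) = 2910 × 9683.8 / 6843.8 ≈ 4117.6 mm ≈ 4.12 m.

4.12 m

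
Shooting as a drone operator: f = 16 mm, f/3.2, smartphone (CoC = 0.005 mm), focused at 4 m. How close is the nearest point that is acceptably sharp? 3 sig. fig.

Hyperfocal distance H = f²/(N·c) + f = 16²/(3.2 × 0.005) + 16 = 256/0.016 + 16 ≈ 16016.0 mm ≈ 16.02 m.
Near limit Dn = s·(H − f)/(H + s − 2f) = 4000 × (16016.0 − 16) / (16016.0 + 4000 − 2 × 16) = 4000 × 16000.0 / 19984.0 ≈ 3202.6 mm ≈ 3.20 m.

3.20 m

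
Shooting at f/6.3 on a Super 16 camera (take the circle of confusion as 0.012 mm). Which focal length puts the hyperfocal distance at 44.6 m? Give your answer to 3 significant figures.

58.0 mm

From H = f²/(N·c) + f, with f ≪ H: f ≈ √(H·N·c) = √(44600 × 6.3 × 0.012) = √3371.8 ≈ 58.07 mm.
Exact: f² + N·c·f − N·c·H = 0 ⇒ f = (−N·c + √((N·c)² + 4·N·c·H))/2 = (−0.0756 + √13487)/2 ≈ 58.029 mm ≈ 58.0 mm.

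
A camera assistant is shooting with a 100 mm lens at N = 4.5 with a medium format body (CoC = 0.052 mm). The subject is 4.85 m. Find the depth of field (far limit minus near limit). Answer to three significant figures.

Hyperfocal distance H = f²/(N·c) + f = 100²/(4.5 × 0.052) + 100 = 10000/0.234 + 100 ≈ 42835.0 mm ≈ 42.84 m.
Near limit Dn = s·(H − f)/(H + s − 2f) = 4850 × (42835.0 − 100) / (42835.0 + 4850 − 2 × 100) = 4850 × 42735.0 / 47485.0 ≈ 4364.8 mm.
Far limit Df = s·(H − f)/(H − s) = 4850 × (42835.0 − 100) / (42835.0 − 4850) = 4850 × 42735.0 / 37985.0 ≈ 5456.5 mm.
Depth of field = Df − Dn = 5456.5 − 4364.8 ≈ 1091.7 mm ≈ 1.09 m.

1.09 m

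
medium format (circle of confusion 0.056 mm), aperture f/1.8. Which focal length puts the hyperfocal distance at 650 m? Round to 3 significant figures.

256 mm

From H = f²/(N·c) + f, with f ≪ H: f ≈ √(H·N·c) = √(650000 × 1.8 × 0.056) = √65520 ≈ 256.0 mm.
The +f correction barely moves this — solving exactly, f² + N·c·f − N·c·H = 0 ⇒ f = (−N·c + √((N·c)² + 4·N·c·H))/2 = (−0.1008 + √262080)/2 ≈ 255.92 mm, so f ≈ 256 mm.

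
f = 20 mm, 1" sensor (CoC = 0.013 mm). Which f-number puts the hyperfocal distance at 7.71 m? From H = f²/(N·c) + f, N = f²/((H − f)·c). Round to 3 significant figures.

f/4

Rearrange H = f²/(N·c) + f for N: N = f² / ((H − f)·c).
N = 20² / ((7710 − 20) × 0.013) = 400 / 99.97 ≈ 4.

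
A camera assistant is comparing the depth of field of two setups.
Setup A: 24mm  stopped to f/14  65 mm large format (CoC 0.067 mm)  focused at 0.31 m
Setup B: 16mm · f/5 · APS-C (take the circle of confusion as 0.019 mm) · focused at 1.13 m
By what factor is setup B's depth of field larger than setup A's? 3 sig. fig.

3.06

Setup A: H = 24²/(14×0.067) + 24 ≈ 638.1 mm; DoF = Df − Dn = 580.25 − 211.50 ≈ 368.75 mm.
Setup B: H = 16²/(5×0.019) + 16 ≈ 2710.7 mm; DoF = Df − Dn = 1926.4 − 799.5 ≈ 1126.9 mm.
Ratio = 1126.9 / 368.75 ≈ 3.06.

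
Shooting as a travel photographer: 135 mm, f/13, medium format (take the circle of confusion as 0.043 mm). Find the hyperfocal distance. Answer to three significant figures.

32.7 m

Hyperfocal distance H = f²/(N·c) + f = 135²/(13 × 0.043) + 135 = 18225/0.559 + 135 ≈ 32737.9 mm ≈ 32.7 m.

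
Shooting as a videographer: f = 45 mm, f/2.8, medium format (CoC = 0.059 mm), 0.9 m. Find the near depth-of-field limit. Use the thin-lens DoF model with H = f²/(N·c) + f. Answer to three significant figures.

0.841 m

Hyperfocal distance H = f²/(N·c) + f = 45²/(2.8 × 0.059) + 45 = 2025/0.1652 + 45 ≈ 12302.9 mm ≈ 12.30 m.
Near limit Dn = s·(H − f)/(H + s − 2f) = 900 × (12302.9 − 45) / (12302.9 + 900 − 2 × 45) = 900 × 12257.9 / 13112.9 ≈ 841.32 mm ≈ 0.841 m.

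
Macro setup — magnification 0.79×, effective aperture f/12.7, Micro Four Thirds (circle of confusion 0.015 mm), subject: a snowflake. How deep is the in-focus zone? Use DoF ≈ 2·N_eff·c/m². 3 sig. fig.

0.610 mm

At magnification m, DoF ≈ 2·N_eff·c/m² = 2 × 12.7 × 0.015 / 0.79² = 0.381 / 0.6241 ≈ 0.61 mm.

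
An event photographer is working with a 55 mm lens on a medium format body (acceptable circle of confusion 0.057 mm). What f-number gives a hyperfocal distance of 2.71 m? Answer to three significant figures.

Rearrange H = f²/(N·c) + f for N: N = f² / ((H − f)·c).
N = 55² / ((2710 − 55) × 0.057) = 3025 / 151.3 ≈ 20.

f/20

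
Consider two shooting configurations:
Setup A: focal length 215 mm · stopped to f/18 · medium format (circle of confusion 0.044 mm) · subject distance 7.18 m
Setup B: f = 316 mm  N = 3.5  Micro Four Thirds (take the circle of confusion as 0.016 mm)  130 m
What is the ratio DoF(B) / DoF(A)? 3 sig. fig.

10.9

Setup A: H = 215²/(18×0.044) + 215 ≈ 58579.9 mm; DoF = Df − Dn = 8152.9 − 6414.5 ≈ 1738.4 mm.
Setup B: H = 316²/(3.5×0.016) + 316 ≈ 1783458.9 mm; DoF = Df − Dn = 140196 − 121186 ≈ 19010 mm.
Ratio = 19010 / 1738.4 ≈ 10.9.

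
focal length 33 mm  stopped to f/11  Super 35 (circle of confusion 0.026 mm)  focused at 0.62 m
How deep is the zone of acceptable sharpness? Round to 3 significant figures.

196 mm

Hyperfocal distance H = f²/(N·c) + f = 33²/(11 × 0.026) + 33 = 1089/0.286 + 33 ≈ 3840.7 mm ≈ 3.841 m.
Near limit Dn = s·(H − f)/(H + s − 2f) = 620 × (3840.7 − 33) / (3840.7 + 620 − 2 × 33) = 620 × 3807.7 / 4394.7 ≈ 537.19 mm.
Far limit Df = s·(H − f)/(H − s) = 620 × (3840.7 − 33) / (3840.7 − 620) = 620 × 3807.7 / 3220.7 ≈ 733.00 mm.
Depth of field = Df − Dn = 733.00 − 537.19 ≈ 195.81 mm.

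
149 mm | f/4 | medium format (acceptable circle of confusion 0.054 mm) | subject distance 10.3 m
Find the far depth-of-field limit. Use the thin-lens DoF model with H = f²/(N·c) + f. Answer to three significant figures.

11.4 m

Hyperfocal distance H = f²/(N·c) + f = 149²/(4 × 0.054) + 149 = 22201/0.216 + 149 ≈ 102931.4 mm ≈ 102.9 m.
Far limit Df = s·(H − f)/(H − s) = 10300 × (102931.4 − 149) / (102931.4 − 10300) = 10300 × 102782.4 / 92631.4 ≈ 11429 mm ≈ 11.4 m.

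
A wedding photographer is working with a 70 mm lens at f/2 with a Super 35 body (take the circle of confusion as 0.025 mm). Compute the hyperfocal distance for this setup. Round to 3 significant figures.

Hyperfocal distance H = f²/(N·c) + f = 70²/(2 × 0.025) + 70 = 4900/0.05 + 70 ≈ 98070.0 mm ≈ 98.1 m.

98.1 m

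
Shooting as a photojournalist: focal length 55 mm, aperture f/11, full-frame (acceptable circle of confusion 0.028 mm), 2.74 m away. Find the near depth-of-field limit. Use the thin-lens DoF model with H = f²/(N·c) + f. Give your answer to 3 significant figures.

2.15 m

Hyperfocal distance H = f²/(N·c) + f = 55²/(11 × 0.028) + 55 = 3025/0.308 + 55 ≈ 9876.4 mm ≈ 9.876 m.
Near limit Dn = s·(H − f)/(H + s − 2f) = 2740 × (9876.4 − 55) / (9876.4 + 2740 − 2 × 55) = 2740 × 9821.4 / 12506.4 ≈ 2151.8 mm ≈ 2.15 m.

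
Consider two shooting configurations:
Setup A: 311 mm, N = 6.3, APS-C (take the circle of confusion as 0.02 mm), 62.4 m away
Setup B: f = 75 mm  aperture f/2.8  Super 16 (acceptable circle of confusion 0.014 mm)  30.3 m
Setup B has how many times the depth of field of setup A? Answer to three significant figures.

1.31

Setup A: H = 311²/(6.3×0.02) + 311 ≈ 767938.0 mm; DoF = Df − Dn = 67891 − 57731 ≈ 10160 mm.
Setup B: H = 75²/(2.8×0.014) + 75 ≈ 143569.9 mm; DoF = Df − Dn = 38385 − 25028 ≈ 13357 mm.
Ratio = 13357 / 10160 ≈ 1.31.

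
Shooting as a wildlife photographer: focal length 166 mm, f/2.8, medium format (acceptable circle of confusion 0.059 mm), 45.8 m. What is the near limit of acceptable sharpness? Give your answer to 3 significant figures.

36.0 m

Hyperfocal distance H = f²/(N·c) + f = 166²/(2.8 × 0.059) + 166 = 27556/0.1652 + 166 ≈ 166969.9 mm ≈ 167.0 m.
Near limit Dn = s·(H − f)/(H + s − 2f) = 45800 × (166969.9 − 166) / (166969.9 + 45800 − 2 × 166) = 45800 × 166803.9 / 212437.9 ≈ 35962 mm ≈ 36.0 m.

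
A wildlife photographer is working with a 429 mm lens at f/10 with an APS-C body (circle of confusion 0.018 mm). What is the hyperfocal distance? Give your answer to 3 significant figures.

1020 m

Hyperfocal distance H = f²/(N·c) + f = 429²/(10 × 0.018) + 429 = 184041/0.18 + 429 ≈ 1022879.0 mm ≈ 1020 m.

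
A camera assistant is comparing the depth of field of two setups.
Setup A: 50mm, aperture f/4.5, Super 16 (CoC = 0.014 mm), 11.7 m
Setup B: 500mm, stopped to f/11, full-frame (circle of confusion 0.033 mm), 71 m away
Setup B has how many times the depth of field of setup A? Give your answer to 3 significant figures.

1.95

Setup A: H = 50²/(4.5×0.014) + 50 ≈ 39732.5 mm; DoF = Df − Dn = 16562.4 − 9044.7 ≈ 7517.7 mm.
Setup B: H = 500²/(11×0.033) + 500 ≈ 689205.2 mm; DoF = Df − Dn = 79097 − 64407 ≈ 14690 mm.
Ratio = 14690 / 7517.7 ≈ 1.95.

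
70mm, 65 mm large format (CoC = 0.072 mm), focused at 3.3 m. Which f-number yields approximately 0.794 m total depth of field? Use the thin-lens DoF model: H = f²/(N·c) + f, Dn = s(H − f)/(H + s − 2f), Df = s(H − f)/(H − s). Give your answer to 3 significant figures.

Write h = H − f = f²/(N·c). The thin-lens limits are Dn = s·h/(h + (s−f)) and Df = s·h/(h − (s−f)), so DoF = Df − Dn = 2·s·(s−f)·h / (h² − (s−f)²).
That is a quadratic in h: DoF·h² − 2·s·(s−f)·h − DoF·(s−f)² = 0 ⇒ h = (s−f)·(s + √(s² + DoF²)) / DoF = 3230 × (3300 + √(3300² + 794²)) / 794 = 3230 × (3300 + 3394.18) / 794 ≈ 27232 mm.
Then N = f²/(c·h) = 70² / (0.072 × 27232) = 4900 / 1960.7 ≈ 2.50.

f/2.50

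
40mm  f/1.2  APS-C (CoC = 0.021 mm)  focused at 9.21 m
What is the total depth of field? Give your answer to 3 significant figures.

Hyperfocal distance H = f²/(N·c) + f = 40²/(1.2 × 0.021) + 40 = 1600/0.0252 + 40 ≈ 63532.1 mm ≈ 63.53 m.
Near limit Dn = s·(H − f)/(H + s − 2f) = 9210 × (63532.1 − 40) / (63532.1 + 9210 − 2 × 40) = 9210 × 63492.1 / 72662.1 ≈ 8047.7 mm.
Far limit Df = s·(H − f)/(H − s) = 9210 × (63532.1 − 40) / (63532.1 − 9210) = 9210 × 63492.1 / 54322.1 ≈ 10764.7 mm.
Depth of field = Df − Dn = 10764.7 − 8047.7 ≈ 2717.0 mm ≈ 2.72 m.

2.72 m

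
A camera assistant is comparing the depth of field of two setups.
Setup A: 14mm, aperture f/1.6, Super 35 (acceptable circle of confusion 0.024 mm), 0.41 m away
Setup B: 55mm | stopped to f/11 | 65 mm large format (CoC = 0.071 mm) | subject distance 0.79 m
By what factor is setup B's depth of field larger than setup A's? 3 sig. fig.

Setup A: H = 14²/(1.6×0.024) + 14 ≈ 5118.2 mm; DoF = Df − Dn = 444.485 − 380.481 ≈ 64.004 mm.
Setup B: H = 55²/(11×0.071) + 55 ≈ 3928.2 mm; DoF = Df − Dn = 975.02 − 664.00 ≈ 311.02 mm.
Ratio = 311.02 / 64.004 ≈ 4.86.

4.86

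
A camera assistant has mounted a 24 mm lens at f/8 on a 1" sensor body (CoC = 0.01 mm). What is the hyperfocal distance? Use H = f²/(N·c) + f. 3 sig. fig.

Hyperfocal distance H = f²/(N·c) + f = 24²/(8 × 0.01) + 24 = 576/0.08 + 24 ≈ 7224.0 mm ≈ 7.22 m.

7.22 m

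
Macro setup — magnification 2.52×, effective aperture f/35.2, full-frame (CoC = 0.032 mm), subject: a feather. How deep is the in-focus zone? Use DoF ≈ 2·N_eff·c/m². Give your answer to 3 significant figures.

0.355 mm

At magnification m, DoF ≈ 2·N_eff·c/m² = 2 × 35.2 × 0.032 / 2.52² = 2.253 / 6.35 ≈ 0.355 mm.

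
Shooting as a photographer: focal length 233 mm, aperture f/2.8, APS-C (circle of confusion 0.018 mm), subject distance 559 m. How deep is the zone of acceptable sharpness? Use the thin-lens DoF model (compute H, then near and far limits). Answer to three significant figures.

793 m

Hyperfocal distance H = f²/(N·c) + f = 233²/(2.8 × 0.018) + 233 = 54289/0.0504 + 233 ≈ 1077395.7 mm ≈ 1077 m.
Near limit Dn = s·(H − f)/(H + s − 2f) = 559000 × (1077395.7 − 233) / (1077395.7 + 559000 − 2 × 233) = 559000 × 1077162.7 / 1635929.7 ≈ 368068 mm.
Far limit Df = s·(H − f)/(H − s) = 559000 × (1077395.7 − 233) / (1077395.7 − 559000) = 559000 × 1077162.7 / 518395.7 ≈ 1161533 mm.
Depth of field = Df − Dn = 1161533 − 368068 ≈ 793465 mm ≈ 793 m.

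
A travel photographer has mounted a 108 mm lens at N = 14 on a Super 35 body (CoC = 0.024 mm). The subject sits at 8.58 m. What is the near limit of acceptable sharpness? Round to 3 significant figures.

6.90 m

Hyperfocal distance H = f²/(N·c) + f = 108²/(14 × 0.024) + 108 = 11664/0.336 + 108 ≈ 34822.3 mm ≈ 34.82 m.
Near limit Dn = s·(H − f)/(H + s − 2f) = 8580 × (34822.3 − 108) / (34822.3 + 8580 − 2 × 108) = 8580 × 34714.3 / 43186.3 ≈ 6896.8 mm ≈ 6.90 m.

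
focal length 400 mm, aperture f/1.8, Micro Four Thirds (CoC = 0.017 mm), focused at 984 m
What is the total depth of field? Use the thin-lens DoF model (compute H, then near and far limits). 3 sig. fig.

384 m

Hyperfocal distance H = f²/(N·c) + f = 400²/(1.8 × 0.017) + 400 = 160000/0.0306 + 400 ≈ 5229158.2 mm ≈ 5229 m.
Near limit Dn = s·(H − f)/(H + s − 2f) = 984000 × (5229158.2 − 400) / (5229158.2 + 984000 − 2 × 400) = 984000 × 5228758.2 / 6212358.2 ≈ 828204 mm.
Far limit Df = s·(H − f)/(H − s) = 984000 × (5229158.2 − 400) / (5229158.2 − 984000) = 984000 × 5228758.2 / 4245158.2 ≈ 1211992 mm.
Depth of field = Df − Dn = 1211992 − 828204 ≈ 383788 mm ≈ 384 m.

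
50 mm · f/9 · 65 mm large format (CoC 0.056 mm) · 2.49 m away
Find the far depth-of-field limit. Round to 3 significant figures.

Hyperfocal distance H = f²/(N·c) + f = 50²/(9 × 0.056) + 50 = 2500/0.504 + 50 ≈ 5010.3 mm ≈ 5.010 m.
Far limit Df = s·(H − f)/(H − s) = 2490 × (5010.3 − 50) / (5010.3 − 2490) = 2490 × 4960.3 / 2520.3 ≈ 4900.6 mm ≈ 4.90 m.

4.90 m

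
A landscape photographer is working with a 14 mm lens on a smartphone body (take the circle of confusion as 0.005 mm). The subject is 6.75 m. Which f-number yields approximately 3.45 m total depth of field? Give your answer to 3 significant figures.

f/1.40

Write h = H − f = f²/(N·c). The thin-lens limits are Dn = s·h/(h + (s−f)) and Df = s·h/(h − (s−f)), so DoF = Df − Dn = 2·s·(s−f)·h / (h² − (s−f)²).
That is a quadratic in h: DoF·h² − 2·s·(s−f)·h − DoF·(s−f)² = 0 ⇒ h = (s−f)·(s + √(s² + DoF²)) / DoF = 6736 × (6750 + √(6750² + 3450²)) / 3450 = 6736 × (6750 + 7580.57) / 3450 ≈ 27980 mm.
Then N = f²/(c·h) = 14² / (0.005 × 27980) = 196 / 139.90 ≈ 1.40.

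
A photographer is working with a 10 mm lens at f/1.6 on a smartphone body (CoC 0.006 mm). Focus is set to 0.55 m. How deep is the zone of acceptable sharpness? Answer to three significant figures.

Hyperfocal distance H = f²/(N·c) + f = 10²/(1.6 × 0.006) + 10 = 100/0.0096 + 10 ≈ 10426.7 mm ≈ 10.43 m.
Near limit Dn = s·(H − f)/(H + s − 2f) = 550 × (10426.7 − 10) / (10426.7 + 550 − 2 × 10) = 550 × 10416.7 / 10956.7 ≈ 522.893 mm.
Far limit Df = s·(H − f)/(H − s) = 550 × (10426.7 − 10) / (10426.7 − 550) = 550 × 10416.7 / 9876.7 ≈ 580.071 mm.
Depth of field = Df − Dn = 580.071 − 522.893 ≈ 57.178 mm.

57.2 mm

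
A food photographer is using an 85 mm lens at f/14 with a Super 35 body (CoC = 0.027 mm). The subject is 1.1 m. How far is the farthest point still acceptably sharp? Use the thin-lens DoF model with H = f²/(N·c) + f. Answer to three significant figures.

Hyperfocal distance H = f²/(N·c) + f = 85²/(14 × 0.027) + 85 = 7225/0.378 + 85 ≈ 19198.8 mm ≈ 19.20 m.
Far limit Df = s·(H − f)/(H − s) = 1100 × (19198.8 − 85) / (19198.8 − 1100) = 1100 × 19113.8 / 18098.8 ≈ 1161.7 mm ≈ 1.16 m.

1.16 m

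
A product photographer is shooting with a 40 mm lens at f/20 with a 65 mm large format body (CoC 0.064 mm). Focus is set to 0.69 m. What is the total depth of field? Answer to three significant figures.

0.984 m

Hyperfocal distance H = f²/(N·c) + f = 40²/(20 × 0.064) + 40 = 1600/1.28 + 40 ≈ 1290.0 mm ≈ 1.290 m.
Near limit Dn = s·(H − f)/(H + s − 2f) = 690 × (1290.0 − 40) / (1290.0 + 690 − 2 × 40) = 690 × 1250.0 / 1900.0 ≈ 453.95 mm.
Far limit Df = s·(H − f)/(H − s) = 690 × (1290.0 − 40) / (1290.0 − 690) = 690 × 1250.0 / 600.0 ≈ 1437.50 mm.
Depth of field = Df − Dn = 1437.50 − 453.95 ≈ 983.55 mm ≈ 0.984 m.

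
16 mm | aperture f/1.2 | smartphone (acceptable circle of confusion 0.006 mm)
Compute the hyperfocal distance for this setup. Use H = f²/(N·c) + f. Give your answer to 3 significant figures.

Hyperfocal distance H = f²/(N·c) + f = 16²/(1.2 × 0.006) + 16 = 256/0.0072 + 16 ≈ 35571.6 mm ≈ 35.6 m.

35.6 m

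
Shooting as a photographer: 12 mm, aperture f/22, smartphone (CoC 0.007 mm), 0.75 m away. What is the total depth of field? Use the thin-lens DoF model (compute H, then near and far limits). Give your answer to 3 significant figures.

3.14 m

Hyperfocal distance H = f²/(N·c) + f = 12²/(22 × 0.007) + 12 = 144/0.154 + 12 ≈ 947.1 mm ≈ 0.947 m.
Near limit Dn = s·(H − f)/(H + s − 2f) = 750 × (947.1 − 12) / (947.1 + 750 − 2 × 12) = 750 × 935.1 / 1673.1 ≈ 419.2 mm.
Far limit Df = s·(H − f)/(H − s) = 750 × (947.1 − 12) / (947.1 − 750) = 750 × 935.1 / 197.1 ≈ 3558.7 mm.
Depth of field = Df − Dn = 3558.7 − 419.2 ≈ 3139.5 mm ≈ 3.14 m.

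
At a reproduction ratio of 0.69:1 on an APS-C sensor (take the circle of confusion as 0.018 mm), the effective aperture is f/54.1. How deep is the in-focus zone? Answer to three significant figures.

At magnification m, DoF ≈ 2·N_eff·c/m² = 2 × 54.1 × 0.018 / 0.69² = 1.948 / 0.4761 ≈ 4.09 mm.

4.09 mm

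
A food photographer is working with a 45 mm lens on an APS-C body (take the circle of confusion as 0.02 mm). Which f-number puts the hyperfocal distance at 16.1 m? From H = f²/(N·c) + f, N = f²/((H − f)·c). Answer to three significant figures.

Rearrange H = f²/(N·c) + f for N: N = f² / ((H − f)·c).
N = 45² / ((16100 − 45) × 0.02) = 2025 / 321.1 ≈ 6.31.

f/6.31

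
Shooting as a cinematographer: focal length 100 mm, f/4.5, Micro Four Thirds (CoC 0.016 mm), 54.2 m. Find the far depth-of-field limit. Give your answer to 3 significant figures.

88.8 m

Hyperfocal distance H = f²/(N·c) + f = 100²/(4.5 × 0.016) + 100 = 10000/0.072 + 100 ≈ 138988.9 mm ≈ 139.0 m.
Far limit Df = s·(H − f)/(H − s) = 54200 × (138988.9 − 100) / (138988.9 − 54200) = 54200 × 138888.9 / 84788.9 ≈ 88783 mm ≈ 88.8 m.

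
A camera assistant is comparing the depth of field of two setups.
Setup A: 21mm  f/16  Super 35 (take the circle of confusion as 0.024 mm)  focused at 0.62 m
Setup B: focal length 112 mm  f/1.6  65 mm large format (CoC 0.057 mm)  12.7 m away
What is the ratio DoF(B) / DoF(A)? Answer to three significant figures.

Setup A: H = 21²/(16×0.024) + 21 ≈ 1169.4 mm; DoF = Df − Dn = 1295.93 − 407.47 ≈ 888.46 mm.
Setup B: H = 112²/(1.6×0.057) + 112 ≈ 137655.9 mm; DoF = Df − Dn = 13979.4 − 11635.2 ≈ 2344.2 mm.
Ratio = 2344.2 / 888.46 ≈ 2.64.

2.64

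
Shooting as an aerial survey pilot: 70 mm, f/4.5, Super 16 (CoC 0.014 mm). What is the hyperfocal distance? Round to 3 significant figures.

77.8 m

Hyperfocal distance H = f²/(N·c) + f = 70²/(4.5 × 0.014) + 70 = 4900/0.063 + 70 ≈ 77847.8 mm ≈ 77.8 m.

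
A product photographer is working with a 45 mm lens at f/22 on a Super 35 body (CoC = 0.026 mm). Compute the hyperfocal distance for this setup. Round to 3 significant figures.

Hyperfocal distance H = f²/(N·c) + f = 45²/(22 × 0.026) + 45 = 2025/0.572 + 45 ≈ 3585.2 mm ≈ 3.59 m.

3.59 m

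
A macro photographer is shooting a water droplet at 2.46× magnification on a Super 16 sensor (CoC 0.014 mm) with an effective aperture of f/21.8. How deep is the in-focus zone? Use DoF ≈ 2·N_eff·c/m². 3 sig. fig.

At magnification m, DoF ≈ 2·N_eff·c/m² = 2 × 21.8 × 0.014 / 2.46² = 0.6104 / 6.052 ≈ 0.101 mm.

0.101 mm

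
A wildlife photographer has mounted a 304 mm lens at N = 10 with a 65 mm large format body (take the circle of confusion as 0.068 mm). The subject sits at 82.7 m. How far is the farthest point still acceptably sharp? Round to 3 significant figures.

210 m

Hyperfocal distance H = f²/(N·c) + f = 304²/(10 × 0.068) + 304 = 92416/0.68 + 304 ≈ 136209.9 mm ≈ 136.2 m.
Far limit Df = s·(H − f)/(H − s) = 82700 × (136209.9 − 304) / (136209.9 − 82700) = 82700 × 135905.9 / 53509.9 ≈ 210044 mm ≈ 210 m.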